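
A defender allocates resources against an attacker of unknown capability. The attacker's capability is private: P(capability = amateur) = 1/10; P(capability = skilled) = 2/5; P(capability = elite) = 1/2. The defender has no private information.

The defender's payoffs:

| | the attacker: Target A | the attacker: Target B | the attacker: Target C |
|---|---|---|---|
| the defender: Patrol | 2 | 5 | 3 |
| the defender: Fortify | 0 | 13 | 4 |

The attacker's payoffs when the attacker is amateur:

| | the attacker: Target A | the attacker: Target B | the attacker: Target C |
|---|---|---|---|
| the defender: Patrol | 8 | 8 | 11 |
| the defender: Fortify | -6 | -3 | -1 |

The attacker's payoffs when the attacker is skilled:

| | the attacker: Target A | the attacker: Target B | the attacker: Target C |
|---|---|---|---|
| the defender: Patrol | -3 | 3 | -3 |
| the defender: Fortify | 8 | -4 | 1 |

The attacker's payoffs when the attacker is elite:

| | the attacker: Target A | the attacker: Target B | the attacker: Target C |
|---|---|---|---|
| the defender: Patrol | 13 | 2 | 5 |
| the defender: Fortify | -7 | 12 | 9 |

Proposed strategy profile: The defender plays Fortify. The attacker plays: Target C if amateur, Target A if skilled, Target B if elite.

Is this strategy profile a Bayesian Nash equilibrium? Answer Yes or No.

The defender plays Fortify: E[Fortify] = 1/10·(4) + 2/5·(0) + 1/2·(13) = 69/10; E[Patrol] = 18/5. Best-responding. ✓
The attacker (capability amateur), facing Fortify: Target A gives -6, Target B gives -3, Target C gives -1. Proposed Target C is best. ✓
The attacker (capability skilled), facing Fortify: Target A gives 8, Target B gives -4, Target C gives 1. Proposed Target A is best. ✓
The attacker (capability elite), facing Fortify: Target A gives -7, Target B gives 12, Target C gives 9. Proposed Target B is best. ✓

Yes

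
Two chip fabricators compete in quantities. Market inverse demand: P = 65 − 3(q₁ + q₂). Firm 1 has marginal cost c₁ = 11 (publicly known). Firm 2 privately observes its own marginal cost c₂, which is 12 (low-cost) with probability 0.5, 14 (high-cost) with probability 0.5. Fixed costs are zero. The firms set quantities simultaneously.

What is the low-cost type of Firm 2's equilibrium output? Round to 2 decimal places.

Type-c best response for Firm 2: q₂(c) = (65 − c)/6 − q₁/2.
Firm 1 maximizes expected profit; its first-order condition is 65 − 6q₁ − 3E[q₂] − 11 = 0.
Substituting E[q₂] and solving: E[c₂] = 13, so q₁ = (65 − 2·11 + 13)/9 = 6.22222.
q₂(low-cost) = (65 − 12 − 3·6.22222)/6 = 5.72222.

5.72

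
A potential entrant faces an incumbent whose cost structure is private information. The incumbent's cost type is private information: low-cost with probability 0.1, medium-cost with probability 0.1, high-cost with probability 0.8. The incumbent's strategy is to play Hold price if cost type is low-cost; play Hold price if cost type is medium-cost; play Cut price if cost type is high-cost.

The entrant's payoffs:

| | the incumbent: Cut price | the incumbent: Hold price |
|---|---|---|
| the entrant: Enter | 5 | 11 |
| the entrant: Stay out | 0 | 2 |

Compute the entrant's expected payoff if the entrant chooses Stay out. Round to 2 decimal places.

0.40

Take the expectation over the incumbent's cost type, weighting each type's action by its prior probability.
E[Stay out] = 0.1·2 + 0.1·2 + 0.8·0 = 0.2 + 0.2 + 0 = 0.4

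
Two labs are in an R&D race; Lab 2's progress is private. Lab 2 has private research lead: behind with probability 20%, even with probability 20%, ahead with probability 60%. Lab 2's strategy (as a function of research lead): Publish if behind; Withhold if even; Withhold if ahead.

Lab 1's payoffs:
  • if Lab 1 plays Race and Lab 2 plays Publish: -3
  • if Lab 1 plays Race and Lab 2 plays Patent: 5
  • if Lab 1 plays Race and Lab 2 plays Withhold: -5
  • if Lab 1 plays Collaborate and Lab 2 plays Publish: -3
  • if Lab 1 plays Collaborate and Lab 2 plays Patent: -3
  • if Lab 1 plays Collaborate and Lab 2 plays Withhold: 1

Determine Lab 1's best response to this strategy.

Collaborate

E[Race] = 0.2·(-3) + 0.2·(-5) + 0.6·(-5) = -4.6
E[Collaborate] = 0.2·(-3) + 0.2·(1) + 0.6·(1) = 0.2
Best response: Collaborate (0.2 is the largest).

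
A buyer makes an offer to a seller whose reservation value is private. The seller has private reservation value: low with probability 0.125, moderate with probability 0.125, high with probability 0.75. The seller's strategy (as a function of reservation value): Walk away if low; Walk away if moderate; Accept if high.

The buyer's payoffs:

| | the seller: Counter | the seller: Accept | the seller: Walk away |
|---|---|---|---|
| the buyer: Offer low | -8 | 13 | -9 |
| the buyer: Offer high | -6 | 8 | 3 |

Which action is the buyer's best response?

Offer low

E[Offer low] = 0.125·(-9) + 0.125·(-9) + 0.75·(13) = 7.5
E[Offer high] = 0.125·(3) + 0.125·(3) + 0.75·(8) = 6.75
Best response: Offer low (7.5 is the largest).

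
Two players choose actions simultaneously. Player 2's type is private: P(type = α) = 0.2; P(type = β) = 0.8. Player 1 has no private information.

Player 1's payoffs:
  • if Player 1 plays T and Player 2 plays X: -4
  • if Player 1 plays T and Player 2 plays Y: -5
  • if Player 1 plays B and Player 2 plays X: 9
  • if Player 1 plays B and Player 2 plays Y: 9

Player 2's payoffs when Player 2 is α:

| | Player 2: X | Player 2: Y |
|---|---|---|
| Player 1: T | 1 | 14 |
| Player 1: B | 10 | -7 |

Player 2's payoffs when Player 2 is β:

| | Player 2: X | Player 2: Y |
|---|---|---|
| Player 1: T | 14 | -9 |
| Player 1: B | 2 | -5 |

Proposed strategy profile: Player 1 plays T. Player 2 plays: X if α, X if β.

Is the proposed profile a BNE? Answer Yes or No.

No

A profile is a BNE iff every type of every player is best-responding given beliefs about the other side.
Player 1 plays T: E[T] = 0.2·(-4) + 0.8·(-4) = -4; E[B] = 9. Not best-responding. ✗
Player 2 (type α), facing T: X gives 1, Y gives 14. Proposed X is not best — profitable deviation exists. ✗
Player 2 (type β), facing T: X gives 14, Y gives -9. Proposed X is best. ✓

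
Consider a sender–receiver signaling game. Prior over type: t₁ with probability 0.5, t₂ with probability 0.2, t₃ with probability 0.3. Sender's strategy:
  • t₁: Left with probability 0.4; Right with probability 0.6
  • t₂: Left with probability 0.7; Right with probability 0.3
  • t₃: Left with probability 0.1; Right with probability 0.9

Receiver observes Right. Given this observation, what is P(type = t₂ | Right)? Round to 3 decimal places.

0.095

P(Right) = 0.5·0.6 + 0.2·0.3 + 0.3·0.9 = 0.63
P(t₂ | Right) = (0.2·0.3) / 0.63 = 0.06 / 0.63 = 0.0952381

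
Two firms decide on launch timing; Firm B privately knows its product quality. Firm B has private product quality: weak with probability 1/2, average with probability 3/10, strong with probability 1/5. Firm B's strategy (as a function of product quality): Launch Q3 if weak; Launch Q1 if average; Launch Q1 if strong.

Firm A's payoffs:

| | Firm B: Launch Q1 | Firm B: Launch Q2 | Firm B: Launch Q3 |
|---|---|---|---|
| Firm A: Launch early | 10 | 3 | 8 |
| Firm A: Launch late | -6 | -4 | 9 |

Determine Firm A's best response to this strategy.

E[Launch early] = 1/2·(8) + 3/10·(10) + 1/5·(10) = 9
E[Launch late] = 1/2·(9) + 3/10·(-6) + 1/5·(-6) = 3/2
Best response: Launch early (9 is the largest).

Launch early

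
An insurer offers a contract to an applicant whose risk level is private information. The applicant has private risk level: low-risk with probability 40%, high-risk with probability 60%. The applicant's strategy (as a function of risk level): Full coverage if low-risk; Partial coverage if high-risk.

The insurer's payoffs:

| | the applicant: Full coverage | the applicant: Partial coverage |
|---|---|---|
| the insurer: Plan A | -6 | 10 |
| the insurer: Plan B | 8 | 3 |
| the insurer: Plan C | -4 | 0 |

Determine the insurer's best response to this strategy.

Plan B

E[Plan A] = 0.4·(-6) + 0.6·(10) = 3.6
E[Plan B] = 0.4·(8) + 0.6·(3) = 5
E[Plan C] = 0.4·(-4) + 0.6·(0) = -1.6
Best response: Plan B (5 is the largest).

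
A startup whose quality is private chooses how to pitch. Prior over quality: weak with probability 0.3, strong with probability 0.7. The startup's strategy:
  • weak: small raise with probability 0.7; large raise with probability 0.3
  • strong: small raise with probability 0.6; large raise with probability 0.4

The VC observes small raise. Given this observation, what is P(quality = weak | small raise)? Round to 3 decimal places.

0.333

Apply Bayes' rule using the sender's strategy as the likelihood.
P(small raise) = 0.3·0.7 + 0.7·0.6 = 0.63
P(weak | small raise) = (0.3·0.7) / 0.63 = 0.21 / 0.63 = 0.333333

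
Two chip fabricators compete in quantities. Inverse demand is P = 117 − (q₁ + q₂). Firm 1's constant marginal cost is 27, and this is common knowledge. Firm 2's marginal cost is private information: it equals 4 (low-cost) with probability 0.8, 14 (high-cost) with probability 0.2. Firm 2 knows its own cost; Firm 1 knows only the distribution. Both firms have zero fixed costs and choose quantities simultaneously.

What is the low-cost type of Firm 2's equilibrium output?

Type-c best response for Firm 2: q₂(c) = (117 − c)/2 − q₁/2.
Firm 1 maximizes expected profit; its first-order condition is 117 − 2q₁ − E[q₂] − 27 = 0.
Substituting E[q₂] and solving: E[c₂] = 6, so q₁ = (117 − 2·27 + 6)/3 = 23.
q₂(low-cost) = (117 − 4 − 23)/2 = 45.

45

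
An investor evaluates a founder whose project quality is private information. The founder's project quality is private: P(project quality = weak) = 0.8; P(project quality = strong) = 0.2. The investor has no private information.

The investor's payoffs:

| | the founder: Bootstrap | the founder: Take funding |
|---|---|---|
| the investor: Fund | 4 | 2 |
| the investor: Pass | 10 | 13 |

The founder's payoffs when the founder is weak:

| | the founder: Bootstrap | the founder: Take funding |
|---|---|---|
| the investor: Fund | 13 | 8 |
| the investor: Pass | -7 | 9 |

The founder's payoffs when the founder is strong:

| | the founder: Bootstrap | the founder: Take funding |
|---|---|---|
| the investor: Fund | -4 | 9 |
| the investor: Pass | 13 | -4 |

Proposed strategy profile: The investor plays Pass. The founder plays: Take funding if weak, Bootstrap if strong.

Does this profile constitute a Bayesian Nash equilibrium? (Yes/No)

Yes

The investor plays Pass: E[Pass] = 0.8·(13) + 0.2·(10) = 12.4; E[Fund] = 2.4. Best-responding. ✓
The founder (project quality weak), facing Pass: Bootstrap gives -7, Take funding gives 9. Proposed Take funding is best. ✓
The founder (project quality strong), facing Pass: Bootstrap gives 13, Take funding gives -4. Proposed Bootstrap is best. ✓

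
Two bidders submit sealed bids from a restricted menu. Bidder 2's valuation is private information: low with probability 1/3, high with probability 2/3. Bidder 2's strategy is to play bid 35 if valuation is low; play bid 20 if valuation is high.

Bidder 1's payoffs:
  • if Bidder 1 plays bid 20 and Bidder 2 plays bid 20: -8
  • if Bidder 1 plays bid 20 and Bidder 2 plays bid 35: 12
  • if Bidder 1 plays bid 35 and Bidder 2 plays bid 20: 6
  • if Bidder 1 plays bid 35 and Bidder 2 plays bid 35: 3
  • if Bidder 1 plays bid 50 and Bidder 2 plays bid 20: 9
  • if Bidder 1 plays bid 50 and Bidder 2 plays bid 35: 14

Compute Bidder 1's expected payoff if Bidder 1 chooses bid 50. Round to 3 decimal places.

E[bid 50] = 1/3·14 + 2/3·9 = 14/3 + 6 = 32/3

10.667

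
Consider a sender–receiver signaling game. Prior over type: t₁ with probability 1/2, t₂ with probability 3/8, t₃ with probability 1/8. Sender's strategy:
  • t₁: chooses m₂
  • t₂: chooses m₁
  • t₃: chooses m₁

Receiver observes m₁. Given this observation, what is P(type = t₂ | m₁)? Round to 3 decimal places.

P(m₁) = (1/2)·0 + (3/8)·1 + (1/8)·1 = 1/2
P(t₂ | m₁) = ((3/8)·1) / (1/2) = (3/8) / (1/2) = 3/4

0.750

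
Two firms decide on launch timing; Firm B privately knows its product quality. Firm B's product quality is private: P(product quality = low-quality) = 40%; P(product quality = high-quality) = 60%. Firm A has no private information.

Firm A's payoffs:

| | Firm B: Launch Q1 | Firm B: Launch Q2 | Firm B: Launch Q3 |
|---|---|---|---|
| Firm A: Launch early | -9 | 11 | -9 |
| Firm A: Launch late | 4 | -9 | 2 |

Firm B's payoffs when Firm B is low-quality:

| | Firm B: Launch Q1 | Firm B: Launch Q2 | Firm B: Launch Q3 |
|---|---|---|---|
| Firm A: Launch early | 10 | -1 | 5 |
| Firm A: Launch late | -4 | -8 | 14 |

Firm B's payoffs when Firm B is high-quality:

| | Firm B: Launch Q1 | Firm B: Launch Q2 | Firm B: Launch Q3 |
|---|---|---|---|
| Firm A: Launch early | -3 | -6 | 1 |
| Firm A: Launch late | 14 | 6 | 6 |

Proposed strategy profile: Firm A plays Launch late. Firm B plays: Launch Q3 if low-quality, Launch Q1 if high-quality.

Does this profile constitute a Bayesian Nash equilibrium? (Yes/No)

Firm A plays Launch late: E[Launch late] = 0.4·(2) + 0.6·(4) = 3.2; E[Launch early] = -9. Best-responding. ✓
Firm B (product quality low-quality), facing Launch late: Launch Q1 gives -4, Launch Q2 gives -8, Launch Q3 gives 14. Proposed Launch Q3 is best. ✓
Firm B (product quality high-quality), facing Launch late: Launch Q1 gives 14, Launch Q2 gives 6, Launch Q3 gives 6. Proposed Launch Q1 is best. ✓

Yes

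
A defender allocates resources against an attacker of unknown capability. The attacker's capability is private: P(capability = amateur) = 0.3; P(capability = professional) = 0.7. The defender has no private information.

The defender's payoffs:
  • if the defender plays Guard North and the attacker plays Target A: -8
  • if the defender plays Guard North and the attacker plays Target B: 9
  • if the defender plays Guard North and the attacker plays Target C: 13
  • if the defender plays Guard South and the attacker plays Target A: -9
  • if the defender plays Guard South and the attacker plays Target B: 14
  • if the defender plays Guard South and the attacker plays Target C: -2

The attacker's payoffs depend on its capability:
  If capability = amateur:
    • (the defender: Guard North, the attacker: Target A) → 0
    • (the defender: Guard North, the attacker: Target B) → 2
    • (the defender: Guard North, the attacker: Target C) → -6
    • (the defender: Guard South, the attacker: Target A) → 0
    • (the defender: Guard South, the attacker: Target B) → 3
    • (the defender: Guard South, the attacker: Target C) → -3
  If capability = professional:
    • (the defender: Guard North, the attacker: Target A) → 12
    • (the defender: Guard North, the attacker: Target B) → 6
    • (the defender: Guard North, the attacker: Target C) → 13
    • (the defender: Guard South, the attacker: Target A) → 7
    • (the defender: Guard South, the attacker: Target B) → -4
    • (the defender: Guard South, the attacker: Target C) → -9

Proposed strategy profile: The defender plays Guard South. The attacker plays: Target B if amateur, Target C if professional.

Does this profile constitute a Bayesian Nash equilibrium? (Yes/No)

The defender plays Guard South: E[Guard South] = 0.3·(14) + 0.7·(-2) = 2.8; E[Guard North] = 11.8. Not best-responding. ✗
The attacker (capability amateur), facing Guard South: Target A gives 0, Target B gives 3, Target C gives -3. Proposed Target B is best. ✓
The attacker (capability professional), facing Guard South: Target A gives 7, Target B gives -4, Target C gives -9. Proposed Target C is not best — profitable deviation exists. ✗

No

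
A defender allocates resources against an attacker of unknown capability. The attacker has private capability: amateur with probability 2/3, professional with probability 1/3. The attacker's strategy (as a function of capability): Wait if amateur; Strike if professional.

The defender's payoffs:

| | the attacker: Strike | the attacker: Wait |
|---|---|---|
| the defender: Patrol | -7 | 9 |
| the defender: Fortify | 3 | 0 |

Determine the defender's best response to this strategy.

Patrol

E[Patrol] = 2/3·(9) + 1/3·(-7) = 11/3
E[Fortify] = 2/3·(0) + 1/3·(3) = 1
Best response: Patrol (11/3 is the largest).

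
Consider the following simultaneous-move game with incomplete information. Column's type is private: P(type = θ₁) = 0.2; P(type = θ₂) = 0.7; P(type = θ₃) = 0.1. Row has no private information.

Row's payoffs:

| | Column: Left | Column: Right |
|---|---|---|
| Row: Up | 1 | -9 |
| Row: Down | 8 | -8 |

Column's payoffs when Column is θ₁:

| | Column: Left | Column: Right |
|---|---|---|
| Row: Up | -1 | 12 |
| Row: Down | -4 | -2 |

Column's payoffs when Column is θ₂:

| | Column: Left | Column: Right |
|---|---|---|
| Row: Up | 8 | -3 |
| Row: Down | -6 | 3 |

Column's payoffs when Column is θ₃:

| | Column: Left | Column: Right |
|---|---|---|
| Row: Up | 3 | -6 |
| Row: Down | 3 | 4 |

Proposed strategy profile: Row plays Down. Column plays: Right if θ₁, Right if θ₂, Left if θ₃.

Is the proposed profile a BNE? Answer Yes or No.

No

Row plays Down: E[Down] = 0.2·(-8) + 0.7·(-8) + 0.1·(8) = -6.4; E[Up] = -8. Best-responding. ✓
Column (type θ₁), facing Down: Left gives -4, Right gives -2. Proposed Right is best. ✓
Column (type θ₂), facing Down: Left gives -6, Right gives 3. Proposed Right is best. ✓
Column (type θ₃), facing Down: Left gives 3, Right gives 4. Proposed Left is not best — profitable deviation exists. ✗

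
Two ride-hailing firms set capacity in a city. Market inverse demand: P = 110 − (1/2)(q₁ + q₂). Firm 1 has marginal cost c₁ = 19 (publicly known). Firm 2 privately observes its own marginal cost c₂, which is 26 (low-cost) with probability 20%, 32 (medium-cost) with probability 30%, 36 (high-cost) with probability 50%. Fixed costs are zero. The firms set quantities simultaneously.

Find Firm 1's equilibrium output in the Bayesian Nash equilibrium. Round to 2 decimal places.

Each type of Firm 2 best-responds to q₁; Firm 1 best-responds to the expected q₂ over Firm 2's types.
Firm 2 with cost c maximizes (110 − (1/2)(q₁+q₂) − c)·q₂, giving q₂(c) = (110 − c − (1/2)q₁).
E[c₂] = 0.2·26 + 0.3·32 + 0.5·36 = 32.8
Firm 1's FOC against E[q₂] yields q₁ = (110 − 2·19 + E[c₂])/(3/2) = (110 − 38 + 32.8)/(3/2) = 69.8667.

69.87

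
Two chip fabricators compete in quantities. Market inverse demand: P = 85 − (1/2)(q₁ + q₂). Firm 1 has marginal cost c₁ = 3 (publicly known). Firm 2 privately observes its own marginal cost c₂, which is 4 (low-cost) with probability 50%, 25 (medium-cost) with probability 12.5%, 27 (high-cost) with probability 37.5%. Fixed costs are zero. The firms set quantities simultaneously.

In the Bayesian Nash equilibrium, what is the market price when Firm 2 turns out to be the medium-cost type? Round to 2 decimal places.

39.29

Each type of Firm 2 best-responds to q₁; Firm 1 best-responds to the expected q₂ over Firm 2's types.
Firm 2 with cost c maximizes (85 − (1/2)(q₁+q₂) − c)·q₂, giving q₂(c) = (85 − c − (1/2)q₁).
E[c₂] = 0.5·4 + 0.125·25 + 0.375·27 = 15.25
Firm 1's FOC against E[q₂] yields q₁ = (85 − 2·3 + E[c₂])/(3/2) = (85 − 6 + 15.25)/(3/2) = 62.8333.
q₂(medium-cost) = 28.5833, so P = 85 − (1/2)·(62.8333 + 28.5833) = 39.2917.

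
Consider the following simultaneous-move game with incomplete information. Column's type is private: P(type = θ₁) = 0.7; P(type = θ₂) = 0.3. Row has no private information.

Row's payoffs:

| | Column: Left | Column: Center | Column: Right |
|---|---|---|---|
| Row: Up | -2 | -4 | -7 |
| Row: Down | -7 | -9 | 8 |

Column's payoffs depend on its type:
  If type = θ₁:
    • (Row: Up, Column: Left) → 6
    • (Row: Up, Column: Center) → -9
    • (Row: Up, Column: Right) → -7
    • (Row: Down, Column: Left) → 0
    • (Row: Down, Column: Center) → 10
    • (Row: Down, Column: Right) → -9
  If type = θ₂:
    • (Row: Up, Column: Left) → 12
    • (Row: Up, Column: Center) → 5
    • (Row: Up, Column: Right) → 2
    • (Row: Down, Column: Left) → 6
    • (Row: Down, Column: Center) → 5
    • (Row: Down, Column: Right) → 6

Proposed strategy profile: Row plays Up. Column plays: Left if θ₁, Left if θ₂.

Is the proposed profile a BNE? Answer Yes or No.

Yes

Row plays Up: E[Up] = 0.7·(-2) + 0.3·(-2) = -2; E[Down] = -7. Best-responding. ✓
Column (type θ₁), facing Up: Left gives 6, Center gives -9, Right gives -7. Proposed Left is best. ✓
Column (type θ₂), facing Up: Left gives 12, Center gives 5, Right gives 2. Proposed Left is best. ✓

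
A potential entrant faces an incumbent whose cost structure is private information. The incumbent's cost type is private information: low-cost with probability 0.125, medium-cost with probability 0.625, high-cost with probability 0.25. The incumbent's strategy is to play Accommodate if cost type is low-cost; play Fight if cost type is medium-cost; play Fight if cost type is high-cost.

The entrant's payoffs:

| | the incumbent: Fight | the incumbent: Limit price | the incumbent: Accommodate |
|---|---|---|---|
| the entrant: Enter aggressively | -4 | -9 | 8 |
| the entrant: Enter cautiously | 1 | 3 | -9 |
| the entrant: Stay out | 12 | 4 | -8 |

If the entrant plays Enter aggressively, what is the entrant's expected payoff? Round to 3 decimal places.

Take the expectation over the incumbent's cost type, weighting each type's action by its prior probability.
E[Enter aggressively] = 0.125·8 + 0.625·(-4) + 0.25·(-4) = 1 + (-2.5) + (-1) = -2.5

-2.500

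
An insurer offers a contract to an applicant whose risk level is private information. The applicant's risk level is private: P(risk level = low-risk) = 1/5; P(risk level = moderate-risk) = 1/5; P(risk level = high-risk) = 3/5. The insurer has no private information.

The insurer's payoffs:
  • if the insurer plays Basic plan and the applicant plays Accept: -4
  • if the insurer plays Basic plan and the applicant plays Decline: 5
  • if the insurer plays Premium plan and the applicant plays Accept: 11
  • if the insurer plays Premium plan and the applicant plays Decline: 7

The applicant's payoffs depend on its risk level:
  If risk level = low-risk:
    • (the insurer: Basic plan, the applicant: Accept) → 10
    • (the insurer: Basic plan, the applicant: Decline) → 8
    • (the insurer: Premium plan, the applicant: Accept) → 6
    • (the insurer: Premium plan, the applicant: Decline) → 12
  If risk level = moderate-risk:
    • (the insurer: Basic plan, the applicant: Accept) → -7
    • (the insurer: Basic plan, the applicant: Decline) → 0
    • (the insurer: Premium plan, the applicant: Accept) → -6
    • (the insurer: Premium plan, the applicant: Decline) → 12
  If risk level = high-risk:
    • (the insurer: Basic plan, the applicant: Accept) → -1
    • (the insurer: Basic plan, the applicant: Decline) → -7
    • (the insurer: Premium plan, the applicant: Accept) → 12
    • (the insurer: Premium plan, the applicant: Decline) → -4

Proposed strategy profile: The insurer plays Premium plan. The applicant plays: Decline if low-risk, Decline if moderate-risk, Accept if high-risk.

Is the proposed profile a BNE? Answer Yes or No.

Yes

The insurer plays Premium plan: E[Premium plan] = 1/5·(7) + 1/5·(7) + 3/5·(11) = 47/5; E[Basic plan] = -2/5. Best-responding. ✓
The applicant (risk level low-risk), facing Premium plan: Accept gives 6, Decline gives 12. Proposed Decline is best. ✓
The applicant (risk level moderate-risk), facing Premium plan: Accept gives -6, Decline gives 12. Proposed Decline is best. ✓
The applicant (risk level high-risk), facing Premium plan: Accept gives 12, Decline gives -4. Proposed Accept is best. ✓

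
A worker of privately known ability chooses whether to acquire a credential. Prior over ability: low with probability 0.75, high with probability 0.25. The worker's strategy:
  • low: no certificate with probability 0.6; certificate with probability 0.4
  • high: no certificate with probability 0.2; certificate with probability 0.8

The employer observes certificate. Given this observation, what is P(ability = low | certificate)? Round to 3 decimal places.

0.600

P(certificate) = 0.75·0.4 + 0.25·0.8 = 0.5
P(low | certificate) = (0.75·0.4) / 0.5 = 0.3 / 0.5 = 0.6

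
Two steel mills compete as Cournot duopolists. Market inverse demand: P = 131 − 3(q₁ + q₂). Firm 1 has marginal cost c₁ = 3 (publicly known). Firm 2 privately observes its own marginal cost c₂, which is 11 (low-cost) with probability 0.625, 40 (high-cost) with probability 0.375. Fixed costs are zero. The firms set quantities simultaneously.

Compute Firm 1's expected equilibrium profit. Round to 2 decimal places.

798.97

Firm 2 with cost c maximizes (131 − 3(q₁+q₂) − c)·q₂, giving q₂(c) = (131 − c − 3q₁)/6.
E[c₂] = 0.625·11 + 0.375·40 = 21.875
Firm 1's FOC against E[q₂] yields q₁ = (131 − 2·3 + E[c₂])/9 = (131 − 6 + 21.875)/9 = 16.3194.
E[P] = 131 − 3·(q₁ + E[q₂]) = 51.9583; Firm 1's expected profit = (E[P] − 3)·q₁ = (51.9583 − 3)·16.3194 = 798.973.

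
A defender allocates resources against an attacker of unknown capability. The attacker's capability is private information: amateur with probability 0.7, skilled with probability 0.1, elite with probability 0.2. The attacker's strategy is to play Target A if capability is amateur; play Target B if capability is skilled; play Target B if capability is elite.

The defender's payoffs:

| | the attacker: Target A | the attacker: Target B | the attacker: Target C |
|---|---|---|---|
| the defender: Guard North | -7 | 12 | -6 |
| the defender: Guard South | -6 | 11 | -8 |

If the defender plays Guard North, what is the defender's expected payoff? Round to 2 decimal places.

E[Guard North] = 0.7·(-7) + 0.1·12 + 0.2·12 = (-4.9) + 1.2 + 2.4 = -1.3

-1.30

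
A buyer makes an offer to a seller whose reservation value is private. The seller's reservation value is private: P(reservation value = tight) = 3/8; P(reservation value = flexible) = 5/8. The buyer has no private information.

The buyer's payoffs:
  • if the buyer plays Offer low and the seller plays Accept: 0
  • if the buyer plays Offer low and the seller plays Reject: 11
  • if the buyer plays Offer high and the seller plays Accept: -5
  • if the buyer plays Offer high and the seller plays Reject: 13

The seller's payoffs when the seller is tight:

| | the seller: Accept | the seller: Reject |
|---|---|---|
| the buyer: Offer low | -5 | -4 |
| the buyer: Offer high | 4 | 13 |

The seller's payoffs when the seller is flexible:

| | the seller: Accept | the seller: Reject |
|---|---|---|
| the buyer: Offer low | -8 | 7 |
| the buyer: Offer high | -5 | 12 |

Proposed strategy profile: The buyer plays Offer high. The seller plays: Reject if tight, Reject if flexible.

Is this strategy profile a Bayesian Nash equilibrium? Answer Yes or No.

Yes

The buyer plays Offer high: E[Offer high] = 3/8·(13) + 5/8·(13) = 13; E[Offer low] = 11. Best-responding. ✓
The seller (reservation value tight), facing Offer high: Accept gives 4, Reject gives 13. Proposed Reject is best. ✓
The seller (reservation value flexible), facing Offer high: Accept gives -5, Reject gives 12. Proposed Reject is best. ✓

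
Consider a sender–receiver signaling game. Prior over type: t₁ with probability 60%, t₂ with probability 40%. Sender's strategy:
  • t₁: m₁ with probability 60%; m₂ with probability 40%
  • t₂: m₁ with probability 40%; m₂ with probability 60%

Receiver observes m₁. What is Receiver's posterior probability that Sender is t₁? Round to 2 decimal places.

0.69

Apply Bayes' rule using the sender's strategy as the likelihood.
P(m₁) = 0.6·0.6 + 0.4·0.4 = 0.52
P(t₁ | m₁) = (0.6·0.6) / 0.52 = 0.36 / 0.52 = 0.692308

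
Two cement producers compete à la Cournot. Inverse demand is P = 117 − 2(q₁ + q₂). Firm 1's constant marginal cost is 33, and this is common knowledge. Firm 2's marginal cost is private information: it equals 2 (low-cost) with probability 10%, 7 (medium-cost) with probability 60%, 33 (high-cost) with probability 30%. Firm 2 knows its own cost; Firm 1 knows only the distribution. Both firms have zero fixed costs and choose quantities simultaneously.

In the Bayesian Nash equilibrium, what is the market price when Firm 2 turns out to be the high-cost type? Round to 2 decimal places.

Type-c best response for Firm 2: q₂(c) = (117 − c)/4 − q₁/2.
Firm 1 maximizes expected profit; its first-order condition is 117 − 4q₁ − 2E[q₂] − 33 = 0.
Substituting E[q₂] and solving: E[c₂] = 14.3, so q₁ = (117 − 2·33 + 14.3)/6 = 10.8833.
q₂(high-cost) = 15.5583, so P = 117 − 2·(10.8833 + 15.5583) = 64.1167.

64.12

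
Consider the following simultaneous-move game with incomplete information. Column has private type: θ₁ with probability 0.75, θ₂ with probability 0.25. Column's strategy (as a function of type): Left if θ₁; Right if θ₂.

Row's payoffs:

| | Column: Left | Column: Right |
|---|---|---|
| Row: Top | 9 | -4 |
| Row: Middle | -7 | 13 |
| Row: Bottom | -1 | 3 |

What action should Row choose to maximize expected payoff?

Top

E[Top] = 0.75·(9) + 0.25·(-4) = 5.75
E[Middle] = 0.75·(-7) + 0.25·(13) = -2
E[Bottom] = 0.75·(-1) + 0.25·(3) = 0
Best response: Top (5.75 is the largest).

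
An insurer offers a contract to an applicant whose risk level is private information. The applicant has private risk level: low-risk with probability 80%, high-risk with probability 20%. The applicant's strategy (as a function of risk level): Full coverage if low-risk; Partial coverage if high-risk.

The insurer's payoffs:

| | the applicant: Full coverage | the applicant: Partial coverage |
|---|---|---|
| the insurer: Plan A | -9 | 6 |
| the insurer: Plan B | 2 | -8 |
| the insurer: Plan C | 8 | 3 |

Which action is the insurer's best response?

Plan C

E[Plan A] = 0.8·(-9) + 0.2·(6) = -6
E[Plan B] = 0.8·(2) + 0.2·(-8) = 0
E[Plan C] = 0.8·(8) + 0.2·(3) = 7
Best response: Plan C (7 is the largest).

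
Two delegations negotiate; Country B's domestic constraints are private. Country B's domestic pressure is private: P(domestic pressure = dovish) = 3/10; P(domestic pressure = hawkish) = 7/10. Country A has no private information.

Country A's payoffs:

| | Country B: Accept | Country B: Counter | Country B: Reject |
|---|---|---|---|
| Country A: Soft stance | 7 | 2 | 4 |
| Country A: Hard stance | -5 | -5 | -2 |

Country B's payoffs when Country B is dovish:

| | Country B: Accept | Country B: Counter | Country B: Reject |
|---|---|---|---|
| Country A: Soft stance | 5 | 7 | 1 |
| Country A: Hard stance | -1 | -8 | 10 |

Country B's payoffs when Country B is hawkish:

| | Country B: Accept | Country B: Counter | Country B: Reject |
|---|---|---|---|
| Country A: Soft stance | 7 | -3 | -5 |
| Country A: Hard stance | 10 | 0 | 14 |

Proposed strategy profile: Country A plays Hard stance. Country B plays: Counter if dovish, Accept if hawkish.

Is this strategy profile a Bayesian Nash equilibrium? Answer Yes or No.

No

Country A plays Hard stance: E[Hard stance] = 3/10·(-5) + 7/10·(-5) = -5; E[Soft stance] = 11/2. Not best-responding. ✗
Country B (domestic pressure dovish), facing Hard stance: Accept gives -1, Counter gives -8, Reject gives 10. Proposed Counter is not best — profitable deviation exists. ✗
Country B (domestic pressure hawkish), facing Hard stance: Accept gives 10, Counter gives 0, Reject gives 14. Proposed Accept is not best — profitable deviation exists. ✗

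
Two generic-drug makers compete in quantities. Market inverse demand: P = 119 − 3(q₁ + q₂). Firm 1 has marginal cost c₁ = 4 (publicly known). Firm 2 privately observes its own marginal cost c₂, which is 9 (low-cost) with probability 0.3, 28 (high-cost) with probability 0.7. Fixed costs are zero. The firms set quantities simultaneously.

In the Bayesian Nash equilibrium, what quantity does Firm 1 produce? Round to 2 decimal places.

Firm 2 with cost c maximizes (119 − 3(q₁+q₂) − c)·q₂, giving q₂(c) = (119 − c − 3q₁)/6.
E[c₂] = 0.3·9 + 0.7·28 = 22.3
Firm 1's FOC against E[q₂] yields q₁ = (119 − 2·4 + E[c₂])/9 = (119 − 8 + 22.3)/9 = 14.8111.

14.81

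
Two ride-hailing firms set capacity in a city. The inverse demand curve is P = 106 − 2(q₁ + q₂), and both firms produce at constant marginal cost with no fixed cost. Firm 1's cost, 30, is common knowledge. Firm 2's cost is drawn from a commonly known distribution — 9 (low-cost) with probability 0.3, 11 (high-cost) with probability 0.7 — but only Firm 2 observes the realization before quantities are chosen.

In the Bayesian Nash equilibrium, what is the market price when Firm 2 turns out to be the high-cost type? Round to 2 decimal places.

Type-c best response for Firm 2: q₂(c) = (106 − c)/4 − q₁/2.
Firm 1 maximizes expected profit; its first-order condition is 106 − 4q₁ − 2E[q₂] − 30 = 0.
Substituting E[q₂] and solving: E[c₂] = 10.4, so q₁ = (106 − 2·30 + 10.4)/6 = 9.4.
q₂(high-cost) = 19.05, so P = 106 − 2·(9.4 + 19.05) = 49.1.

49.10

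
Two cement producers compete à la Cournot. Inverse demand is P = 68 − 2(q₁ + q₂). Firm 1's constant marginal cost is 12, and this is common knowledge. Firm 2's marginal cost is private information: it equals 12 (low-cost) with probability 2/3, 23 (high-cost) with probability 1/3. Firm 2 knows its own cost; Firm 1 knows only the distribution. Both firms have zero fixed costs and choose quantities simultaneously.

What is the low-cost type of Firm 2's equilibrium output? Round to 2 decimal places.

Firm 2 with cost c maximizes (68 − 2(q₁+q₂) − c)·q₂, giving q₂(c) = (68 − c − 2q₁)/4.
E[c₂] = 2/3·12 + 1/3·23 = 15.6667
Firm 1's FOC against E[q₂] yields q₁ = (68 − 2·12 + E[c₂])/6 = (68 − 24 + 15.6667)/6 = 9.94444.
q₂(low-cost) = (68 − 12 − 2·9.94444)/4 = 9.02778.

9.03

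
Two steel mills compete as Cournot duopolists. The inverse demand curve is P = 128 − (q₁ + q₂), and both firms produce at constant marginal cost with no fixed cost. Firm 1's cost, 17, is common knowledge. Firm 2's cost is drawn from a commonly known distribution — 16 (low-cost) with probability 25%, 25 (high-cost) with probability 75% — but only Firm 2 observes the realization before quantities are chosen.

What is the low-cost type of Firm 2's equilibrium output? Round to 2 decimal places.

Firm 2 with cost c maximizes (128 − (q₁+q₂) − c)·q₂, giving q₂(c) = (128 − c − q₁)/2.
E[c₂] = 0.25·16 + 0.75·25 = 22.75
Firm 1's FOC against E[q₂] yields q₁ = (128 − 2·17 + E[c₂])/3 = (128 − 34 + 22.75)/3 = 38.9167.
q₂(low-cost) = (128 − 16 − 38.9167)/2 = 36.5417.

36.54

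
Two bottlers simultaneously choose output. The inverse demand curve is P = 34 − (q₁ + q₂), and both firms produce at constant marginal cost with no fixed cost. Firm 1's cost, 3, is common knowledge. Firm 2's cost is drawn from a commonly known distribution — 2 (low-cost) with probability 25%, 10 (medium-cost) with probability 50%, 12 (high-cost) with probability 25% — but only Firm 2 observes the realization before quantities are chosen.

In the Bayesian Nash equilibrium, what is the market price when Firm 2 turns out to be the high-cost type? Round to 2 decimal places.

16.92

Firm 2 with cost c maximizes (34 − (q₁+q₂) − c)·q₂, giving q₂(c) = (34 − c − q₁)/2.
E[c₂] = 0.25·2 + 0.5·10 + 0.25·12 = 8.5
Firm 1's FOC against E[q₂] yields q₁ = (34 − 2·3 + E[c₂])/3 = (34 − 6 + 8.5)/3 = 12.1667.
q₂(high-cost) = 4.91667, so P = 34 − (12.1667 + 4.91667) = 16.9167.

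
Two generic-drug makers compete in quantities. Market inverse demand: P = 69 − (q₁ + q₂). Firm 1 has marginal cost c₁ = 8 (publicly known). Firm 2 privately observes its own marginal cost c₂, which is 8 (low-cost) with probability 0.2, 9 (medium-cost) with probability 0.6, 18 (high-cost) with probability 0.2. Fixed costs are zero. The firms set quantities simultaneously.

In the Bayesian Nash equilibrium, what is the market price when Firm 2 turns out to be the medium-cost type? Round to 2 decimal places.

Each type of Firm 2 best-responds to q₁; Firm 1 best-responds to the expected q₂ over Firm 2's types.
Firm 2 with cost c maximizes (69 − (q₁+q₂) − c)·q₂, giving q₂(c) = (69 − c − q₁)/2.
E[c₂] = 0.2·8 + 0.6·9 + 0.2·18 = 10.6
Firm 1's FOC against E[q₂] yields q₁ = (69 − 2·8 + E[c₂])/3 = (69 − 16 + 10.6)/3 = 21.2.
q₂(medium-cost) = 19.4, so P = 69 − (21.2 + 19.4) = 28.4.

28.40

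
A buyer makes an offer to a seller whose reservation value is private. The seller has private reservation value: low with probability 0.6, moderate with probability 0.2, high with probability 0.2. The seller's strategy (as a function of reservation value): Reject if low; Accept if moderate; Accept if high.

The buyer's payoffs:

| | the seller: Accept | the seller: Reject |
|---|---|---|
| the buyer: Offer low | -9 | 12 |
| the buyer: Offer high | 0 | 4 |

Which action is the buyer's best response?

Compute the buyer's expected payoff for each action, taking the expectation over the seller's type.
E[Offer low] = 0.6·(12) + 0.2·(-9) + 0.2·(-9) = 3.6
E[Offer high] = 0.6·(4) + 0.2·(0) + 0.2·(0) = 2.4
Best response: Offer low (3.6 is the largest).

Offer low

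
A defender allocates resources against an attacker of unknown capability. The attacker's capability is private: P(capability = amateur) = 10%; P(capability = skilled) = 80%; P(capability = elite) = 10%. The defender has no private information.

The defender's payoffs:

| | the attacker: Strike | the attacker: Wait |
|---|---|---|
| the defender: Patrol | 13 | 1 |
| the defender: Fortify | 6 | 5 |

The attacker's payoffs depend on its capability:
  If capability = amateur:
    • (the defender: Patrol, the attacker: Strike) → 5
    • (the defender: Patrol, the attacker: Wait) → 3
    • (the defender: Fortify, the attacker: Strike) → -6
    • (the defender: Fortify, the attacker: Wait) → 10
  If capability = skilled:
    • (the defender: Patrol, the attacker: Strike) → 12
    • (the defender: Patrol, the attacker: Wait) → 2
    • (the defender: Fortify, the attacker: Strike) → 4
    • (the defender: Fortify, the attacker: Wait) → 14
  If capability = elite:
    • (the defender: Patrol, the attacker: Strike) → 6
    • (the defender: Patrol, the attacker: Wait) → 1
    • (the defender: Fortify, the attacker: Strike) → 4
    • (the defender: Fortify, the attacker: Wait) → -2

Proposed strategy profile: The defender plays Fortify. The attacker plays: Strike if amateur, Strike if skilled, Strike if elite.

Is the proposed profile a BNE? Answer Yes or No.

No

The defender plays Fortify: E[Fortify] = 0.1·(6) + 0.8·(6) + 0.1·(6) = 6; E[Patrol] = 13. Not best-responding. ✗
The attacker (capability amateur), facing Fortify: Strike gives -6, Wait gives 10. Proposed Strike is not best — profitable deviation exists. ✗
The attacker (capability skilled), facing Fortify: Strike gives 4, Wait gives 14. Proposed Strike is not best — profitable deviation exists. ✗
The attacker (capability elite), facing Fortify: Strike gives 4, Wait gives -2. Proposed Strike is best. ✓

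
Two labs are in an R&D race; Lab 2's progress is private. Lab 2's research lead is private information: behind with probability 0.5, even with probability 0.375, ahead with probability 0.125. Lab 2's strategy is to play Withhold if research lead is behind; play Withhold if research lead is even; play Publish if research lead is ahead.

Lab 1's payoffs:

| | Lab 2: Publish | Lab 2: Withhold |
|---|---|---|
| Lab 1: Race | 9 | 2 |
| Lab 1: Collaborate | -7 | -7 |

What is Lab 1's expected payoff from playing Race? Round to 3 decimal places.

E[Race] = 0.5·2 + 0.375·2 + 0.125·9 = 1 + 0.75 + 1.125 = 2.875

2.875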